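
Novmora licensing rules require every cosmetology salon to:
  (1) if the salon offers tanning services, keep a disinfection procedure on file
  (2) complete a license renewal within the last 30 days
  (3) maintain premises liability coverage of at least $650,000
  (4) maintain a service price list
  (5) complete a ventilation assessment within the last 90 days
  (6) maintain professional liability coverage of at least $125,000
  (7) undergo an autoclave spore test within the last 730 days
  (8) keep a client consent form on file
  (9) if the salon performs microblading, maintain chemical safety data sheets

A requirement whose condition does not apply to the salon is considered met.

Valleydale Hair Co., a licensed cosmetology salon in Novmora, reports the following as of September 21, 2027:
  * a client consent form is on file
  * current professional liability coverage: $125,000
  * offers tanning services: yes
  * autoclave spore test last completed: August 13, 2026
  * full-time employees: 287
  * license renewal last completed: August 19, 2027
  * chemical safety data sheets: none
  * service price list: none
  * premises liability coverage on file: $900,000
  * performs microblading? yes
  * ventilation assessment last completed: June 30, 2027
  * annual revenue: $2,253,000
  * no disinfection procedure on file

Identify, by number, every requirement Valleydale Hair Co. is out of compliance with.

1. condition 'offers tanning services' holds; disinfection procedure absent → not met
2. license renewal 33 days ago vs limit 30 → not met
3. premises liability coverage $900,000 ≥ $650,000 → met
4. service price list absent → not met
5. ventilation assessment 83 days ago vs limit 90 → met
6. professional liability coverage $125,000 ≥ $125,000 → met
7. autoclave spore test 404 days ago vs limit 730 → met
8. client consent form present → met
9. condition 'performs microblading' holds; chemical safety data sheets absent → not met
Not met: 1, 2, 4, 9

1, 2, 4, 9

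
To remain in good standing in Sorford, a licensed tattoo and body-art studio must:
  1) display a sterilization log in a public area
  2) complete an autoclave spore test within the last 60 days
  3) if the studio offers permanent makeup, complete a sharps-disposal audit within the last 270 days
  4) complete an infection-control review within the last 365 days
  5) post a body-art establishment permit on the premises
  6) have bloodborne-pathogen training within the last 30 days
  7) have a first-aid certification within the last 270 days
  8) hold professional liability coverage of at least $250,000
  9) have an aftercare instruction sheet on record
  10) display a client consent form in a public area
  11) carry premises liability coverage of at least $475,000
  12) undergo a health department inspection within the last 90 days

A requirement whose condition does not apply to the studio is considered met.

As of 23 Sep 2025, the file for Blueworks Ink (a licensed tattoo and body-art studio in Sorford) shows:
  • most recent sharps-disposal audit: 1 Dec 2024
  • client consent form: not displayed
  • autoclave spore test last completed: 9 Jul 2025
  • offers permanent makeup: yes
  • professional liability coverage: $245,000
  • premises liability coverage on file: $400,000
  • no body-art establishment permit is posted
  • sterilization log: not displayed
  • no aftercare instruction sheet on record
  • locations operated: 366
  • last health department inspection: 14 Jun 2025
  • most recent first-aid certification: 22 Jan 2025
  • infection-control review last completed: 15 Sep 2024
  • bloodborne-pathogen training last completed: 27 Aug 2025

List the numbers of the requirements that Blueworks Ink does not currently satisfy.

1, 2, 3, 4, 5, 8, 9, 10, 11, 12

1. sterilization log absent → not met
2. autoclave spore test 76 days ago vs limit 60 → not met
3. condition 'offers permanent makeup' holds; sharps-disposal audit 296 days ago vs limit 270 → not met
4. infection-control review 373 days ago vs limit 365 → not met
5. body-art establishment permit absent → not met
6. bloodborne-pathogen training 27 days ago vs limit 30 → met
7. first-aid certification 244 days ago vs limit 270 → met
8. professional liability coverage $245,000 < $250,000 → not met
9. aftercare instruction sheet absent → not met
10. client consent form absent → not met
11. premises liability coverage $400,000 < $475,000 → not met
12. health department inspection 101 days ago vs limit 90 → not met
Not met: 1, 2, 3, 4, 5, 8, 9, 10, 11, 12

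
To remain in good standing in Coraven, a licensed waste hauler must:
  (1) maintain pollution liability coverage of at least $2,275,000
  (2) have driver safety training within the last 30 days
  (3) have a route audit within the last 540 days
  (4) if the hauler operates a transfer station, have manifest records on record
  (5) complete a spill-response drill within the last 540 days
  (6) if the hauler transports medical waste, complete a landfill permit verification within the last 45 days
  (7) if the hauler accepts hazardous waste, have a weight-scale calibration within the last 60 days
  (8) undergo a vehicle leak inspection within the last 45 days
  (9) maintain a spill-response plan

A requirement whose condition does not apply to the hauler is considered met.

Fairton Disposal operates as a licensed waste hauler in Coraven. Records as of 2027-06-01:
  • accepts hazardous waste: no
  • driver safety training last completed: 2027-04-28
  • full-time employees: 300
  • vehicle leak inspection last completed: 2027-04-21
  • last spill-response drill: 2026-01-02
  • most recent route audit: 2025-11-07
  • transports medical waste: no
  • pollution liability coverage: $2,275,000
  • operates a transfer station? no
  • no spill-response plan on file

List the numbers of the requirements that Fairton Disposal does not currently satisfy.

2, 3, 9

1. pollution liability coverage $2,275,000 ≥ $2,275,000 → met
2. driver safety training 34 days ago vs limit 30 → not met
3. route audit 571 days ago vs limit 540 → not met
4. condition 'operates a transfer station' does not hold → requirement n/a → met
5. spill-response drill 515 days ago vs limit 540 → met
6. condition 'transports medical waste' does not hold → requirement n/a → met
7. condition 'accepts hazardous waste' does not hold → requirement n/a → met
8. vehicle leak inspection 41 days ago vs limit 45 → met
9. spill-response plan absent → not met
Not met: 2, 3, 9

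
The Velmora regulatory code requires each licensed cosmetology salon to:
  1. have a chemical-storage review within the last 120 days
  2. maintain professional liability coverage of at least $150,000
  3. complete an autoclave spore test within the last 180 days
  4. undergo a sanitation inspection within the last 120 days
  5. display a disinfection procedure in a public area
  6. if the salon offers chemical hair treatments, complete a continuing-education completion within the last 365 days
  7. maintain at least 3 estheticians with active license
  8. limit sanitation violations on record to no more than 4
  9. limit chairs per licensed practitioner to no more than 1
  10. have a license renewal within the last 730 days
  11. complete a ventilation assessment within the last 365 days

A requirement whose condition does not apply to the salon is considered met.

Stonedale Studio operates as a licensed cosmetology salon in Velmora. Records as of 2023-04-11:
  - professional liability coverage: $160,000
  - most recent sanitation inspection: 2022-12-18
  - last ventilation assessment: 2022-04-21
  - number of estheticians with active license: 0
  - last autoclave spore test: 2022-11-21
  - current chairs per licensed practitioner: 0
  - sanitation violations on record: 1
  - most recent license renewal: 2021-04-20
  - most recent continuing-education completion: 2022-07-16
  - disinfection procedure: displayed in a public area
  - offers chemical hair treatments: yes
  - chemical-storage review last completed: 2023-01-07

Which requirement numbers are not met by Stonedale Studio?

7

1. chemical-storage review 94 days ago vs limit 120 → met
2. professional liability coverage $160,000 ≥ $150,000 → met
3. autoclave spore test 141 days ago vs limit 180 → met
4. sanitation inspection 114 days ago vs limit 120 → met
5. disinfection procedure present → met
6. condition 'offers chemical hair treatments' holds; continuing-education completion 269 days ago vs limit 365 → met
7. estheticians with active license 0 < 3 → not met
8. sanitation violations on record 1 ≤ 4 → met
9. chairs per licensed practitioner 0 ≤ 1 → met
10. license renewal 721 days ago vs limit 730 → met
11. ventilation assessment 355 days ago vs limit 365 → met
Not met: 7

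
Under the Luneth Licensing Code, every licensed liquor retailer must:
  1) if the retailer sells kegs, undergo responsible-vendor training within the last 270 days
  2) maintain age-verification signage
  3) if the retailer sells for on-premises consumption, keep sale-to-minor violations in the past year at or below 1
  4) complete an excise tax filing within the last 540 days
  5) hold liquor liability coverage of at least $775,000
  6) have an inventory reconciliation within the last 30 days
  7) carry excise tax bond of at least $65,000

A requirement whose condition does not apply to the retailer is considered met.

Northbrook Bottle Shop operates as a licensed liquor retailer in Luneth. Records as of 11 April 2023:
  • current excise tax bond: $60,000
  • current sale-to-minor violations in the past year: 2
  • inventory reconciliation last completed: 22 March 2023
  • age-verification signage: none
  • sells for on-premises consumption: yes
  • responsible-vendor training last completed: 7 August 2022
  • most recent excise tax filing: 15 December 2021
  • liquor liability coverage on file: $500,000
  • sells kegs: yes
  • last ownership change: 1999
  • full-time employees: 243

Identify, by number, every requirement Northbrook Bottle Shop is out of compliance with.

2, 3, 5, 7

1. condition 'sells kegs' holds; responsible-vendor training 247 days ago vs limit 270 → met
2. age-verification signage absent → not met
3. condition 'sells for on-premises consumption' holds; sale-to-minor violations in the past year 2 > 1 → not met
4. excise tax filing 482 days ago vs limit 540 → met
5. liquor liability coverage $500,000 < $775,000 → not met
6. inventory reconciliation 20 days ago vs limit 30 → met
7. excise tax bond $60,000 < $65,000 → not met
Not met: 2, 3, 5, 7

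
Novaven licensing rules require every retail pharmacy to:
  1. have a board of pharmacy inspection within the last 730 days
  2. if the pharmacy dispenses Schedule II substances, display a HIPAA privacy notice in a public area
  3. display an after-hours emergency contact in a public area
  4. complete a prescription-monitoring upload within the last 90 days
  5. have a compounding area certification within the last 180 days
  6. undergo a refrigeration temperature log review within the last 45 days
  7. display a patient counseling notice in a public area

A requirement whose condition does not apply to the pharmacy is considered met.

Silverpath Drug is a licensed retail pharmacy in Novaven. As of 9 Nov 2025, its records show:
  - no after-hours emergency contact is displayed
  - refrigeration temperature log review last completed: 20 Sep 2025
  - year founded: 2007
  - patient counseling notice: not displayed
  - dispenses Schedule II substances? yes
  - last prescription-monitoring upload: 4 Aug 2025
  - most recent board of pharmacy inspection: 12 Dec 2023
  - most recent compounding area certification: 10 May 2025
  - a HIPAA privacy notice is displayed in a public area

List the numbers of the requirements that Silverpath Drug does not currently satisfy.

1. board of pharmacy inspection 698 days ago vs limit 730 → met
2. condition 'dispenses Schedule II substances' holds; HIPAA privacy notice present → met
3. after-hours emergency contact absent → not met
4. prescription-monitoring upload 97 days ago vs limit 90 → not met
5. compounding area certification 183 days ago vs limit 180 → not met
6. refrigeration temperature log review 50 days ago vs limit 45 → not met
7. patient counseling notice absent → not met
Not met: 3, 4, 5, 6, 7

3, 4, 5, 6, 7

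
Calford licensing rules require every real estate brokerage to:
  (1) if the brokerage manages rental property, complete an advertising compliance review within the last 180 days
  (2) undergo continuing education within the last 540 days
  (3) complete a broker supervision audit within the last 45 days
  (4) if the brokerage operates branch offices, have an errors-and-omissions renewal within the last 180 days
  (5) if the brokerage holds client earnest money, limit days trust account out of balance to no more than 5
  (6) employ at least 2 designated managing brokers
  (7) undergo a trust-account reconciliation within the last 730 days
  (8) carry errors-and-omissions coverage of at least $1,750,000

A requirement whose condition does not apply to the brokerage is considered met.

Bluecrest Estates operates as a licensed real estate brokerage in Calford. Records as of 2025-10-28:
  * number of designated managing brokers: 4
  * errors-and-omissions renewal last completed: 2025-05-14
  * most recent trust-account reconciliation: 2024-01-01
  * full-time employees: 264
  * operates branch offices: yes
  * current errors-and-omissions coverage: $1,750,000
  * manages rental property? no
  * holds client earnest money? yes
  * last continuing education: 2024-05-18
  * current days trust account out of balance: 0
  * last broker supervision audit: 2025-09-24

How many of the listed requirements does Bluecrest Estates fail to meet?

0

1. condition 'manages rental property' does not hold → requirement n/a → met
2. continuing education 528 days ago vs limit 540 → met
3. broker supervision audit 34 days ago vs limit 45 → met
4. condition 'operates branch offices' holds; errors-and-omissions renewal 167 days ago vs limit 180 → met
5. condition 'holds client earnest money' holds; days trust account out of balance 0 ≤ 5 → met
6. designated managing brokers 4 ≥ 2 → met
7. trust-account reconciliation 666 days ago vs limit 730 → met
8. errors-and-omissions coverage $1,750,000 ≥ $1,750,000 → met
Not met: 0 of 8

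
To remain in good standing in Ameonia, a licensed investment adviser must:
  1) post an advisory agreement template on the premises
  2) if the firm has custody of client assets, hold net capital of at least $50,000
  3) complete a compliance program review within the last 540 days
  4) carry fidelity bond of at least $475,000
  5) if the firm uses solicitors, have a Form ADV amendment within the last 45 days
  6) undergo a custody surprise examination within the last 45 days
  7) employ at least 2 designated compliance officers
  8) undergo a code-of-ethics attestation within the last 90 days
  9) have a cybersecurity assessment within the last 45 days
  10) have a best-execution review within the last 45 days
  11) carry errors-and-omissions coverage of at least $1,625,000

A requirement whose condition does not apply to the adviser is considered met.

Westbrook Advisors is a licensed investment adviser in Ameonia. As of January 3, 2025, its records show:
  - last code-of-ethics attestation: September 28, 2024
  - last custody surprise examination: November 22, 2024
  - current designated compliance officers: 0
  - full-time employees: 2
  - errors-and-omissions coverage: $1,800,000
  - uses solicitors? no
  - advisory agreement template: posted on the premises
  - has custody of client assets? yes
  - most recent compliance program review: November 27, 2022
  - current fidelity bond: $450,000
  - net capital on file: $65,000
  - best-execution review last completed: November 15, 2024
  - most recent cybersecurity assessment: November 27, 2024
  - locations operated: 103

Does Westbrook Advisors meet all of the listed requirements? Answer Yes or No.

1. advisory agreement template present → met
2. condition 'has custody of client assets' holds; net capital $65,000 ≥ $50,000 → met
3. compliance program review 768 days ago vs limit 540 → not met
4. fidelity bond $450,000 < $475,000 → not met
5. condition 'uses solicitors' does not hold → requirement n/a → met
6. custody surprise examination 42 days ago vs limit 45 → met
7. designated compliance officers 0 < 2 → not met
8. code-of-ethics attestation 97 days ago vs limit 90 → not met
9. cybersecurity assessment 37 days ago vs limit 45 → met
10. best-execution review 49 days ago vs limit 45 → not met
11. errors-and-omissions coverage $1,800,000 ≥ $1,625,000 → met
Not met: 3, 4, 7, 8, 10

No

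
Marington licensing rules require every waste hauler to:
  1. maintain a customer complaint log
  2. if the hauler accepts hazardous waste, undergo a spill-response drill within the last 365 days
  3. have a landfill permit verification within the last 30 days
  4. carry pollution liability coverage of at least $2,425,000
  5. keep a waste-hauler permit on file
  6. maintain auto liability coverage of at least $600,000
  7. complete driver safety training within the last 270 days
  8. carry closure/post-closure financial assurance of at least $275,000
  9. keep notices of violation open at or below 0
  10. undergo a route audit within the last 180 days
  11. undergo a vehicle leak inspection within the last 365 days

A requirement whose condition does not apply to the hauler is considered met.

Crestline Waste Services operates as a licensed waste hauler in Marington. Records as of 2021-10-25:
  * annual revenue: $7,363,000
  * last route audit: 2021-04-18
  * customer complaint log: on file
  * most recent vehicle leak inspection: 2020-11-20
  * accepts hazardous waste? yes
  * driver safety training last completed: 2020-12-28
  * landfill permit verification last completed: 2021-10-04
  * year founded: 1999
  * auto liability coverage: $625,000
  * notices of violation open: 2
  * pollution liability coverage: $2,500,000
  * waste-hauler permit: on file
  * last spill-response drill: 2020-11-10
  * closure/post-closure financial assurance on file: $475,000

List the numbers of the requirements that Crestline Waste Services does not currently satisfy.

7, 9, 10

1. customer complaint log present → met
2. condition 'accepts hazardous waste' holds; spill-response drill 349 days ago vs limit 365 → met
3. landfill permit verification 21 days ago vs limit 30 → met
4. pollution liability coverage $2,500,000 ≥ $2,425,000 → met
5. waste-hauler permit present → met
6. auto liability coverage $625,000 ≥ $600,000 → met
7. driver safety training 301 days ago vs limit 270 → not met
8. closure/post-closure financial assurance $475,000 ≥ $275,000 → met
9. notices of violation open 2 > 0 → not met
10. route audit 190 days ago vs limit 180 → not met
11. vehicle leak inspection 339 days ago vs limit 365 → met
Not met: 7, 9, 10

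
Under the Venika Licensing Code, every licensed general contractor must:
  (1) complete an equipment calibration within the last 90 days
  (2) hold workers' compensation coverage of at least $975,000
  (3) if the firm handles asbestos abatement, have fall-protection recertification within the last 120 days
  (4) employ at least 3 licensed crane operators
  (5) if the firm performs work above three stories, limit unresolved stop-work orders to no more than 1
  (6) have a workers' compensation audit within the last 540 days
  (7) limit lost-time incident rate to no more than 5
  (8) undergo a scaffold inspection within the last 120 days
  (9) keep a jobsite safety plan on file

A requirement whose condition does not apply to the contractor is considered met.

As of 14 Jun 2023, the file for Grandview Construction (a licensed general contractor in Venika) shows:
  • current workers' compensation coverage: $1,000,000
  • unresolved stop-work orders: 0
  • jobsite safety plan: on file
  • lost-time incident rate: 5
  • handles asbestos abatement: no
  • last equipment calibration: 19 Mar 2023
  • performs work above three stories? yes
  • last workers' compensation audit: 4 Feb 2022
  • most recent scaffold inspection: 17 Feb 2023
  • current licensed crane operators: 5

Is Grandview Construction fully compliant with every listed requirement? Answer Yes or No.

Yes

1. equipment calibration 87 days ago vs limit 90 → met
2. workers' compensation coverage $1,000,000 ≥ $975,000 → met
3. condition 'handles asbestos abatement' does not hold → requirement n/a → met
4. licensed crane operators 5 ≥ 3 → met
5. condition 'performs work above three stories' holds; unresolved stop-work orders 0 ≤ 1 → met
6. workers' compensation audit 495 days ago vs limit 540 → met
7. lost-time incident rate 5 ≤ 5 → met
8. scaffold inspection 117 days ago vs limit 120 → met
9. jobsite safety plan present → met
All met.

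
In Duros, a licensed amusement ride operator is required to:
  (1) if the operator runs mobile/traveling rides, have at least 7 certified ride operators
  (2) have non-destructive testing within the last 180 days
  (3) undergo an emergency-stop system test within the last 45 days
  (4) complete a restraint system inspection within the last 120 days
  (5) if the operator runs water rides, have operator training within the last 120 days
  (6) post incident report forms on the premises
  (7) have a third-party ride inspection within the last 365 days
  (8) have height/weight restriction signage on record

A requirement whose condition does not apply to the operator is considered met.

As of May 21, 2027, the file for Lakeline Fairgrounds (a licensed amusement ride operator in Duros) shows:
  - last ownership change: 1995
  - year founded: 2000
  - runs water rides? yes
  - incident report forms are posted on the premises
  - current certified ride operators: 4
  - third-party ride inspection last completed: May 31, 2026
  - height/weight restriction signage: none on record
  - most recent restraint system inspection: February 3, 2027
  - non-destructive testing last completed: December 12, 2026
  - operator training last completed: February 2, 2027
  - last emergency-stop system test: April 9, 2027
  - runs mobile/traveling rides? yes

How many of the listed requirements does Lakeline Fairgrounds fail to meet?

1. condition 'runs mobile/traveling rides' holds; certified ride operators 4 < 7 → not met
2. non-destructive testing 160 days ago vs limit 180 → met
3. emergency-stop system test 42 days ago vs limit 45 → met
4. restraint system inspection 107 days ago vs limit 120 → met
5. condition 'runs water rides' holds; operator training 108 days ago vs limit 120 → met
6. incident report forms present → met
7. third-party ride inspection 355 days ago vs limit 365 → met
8. height/weight restriction signage absent → not met
Not met: 2 of 8

2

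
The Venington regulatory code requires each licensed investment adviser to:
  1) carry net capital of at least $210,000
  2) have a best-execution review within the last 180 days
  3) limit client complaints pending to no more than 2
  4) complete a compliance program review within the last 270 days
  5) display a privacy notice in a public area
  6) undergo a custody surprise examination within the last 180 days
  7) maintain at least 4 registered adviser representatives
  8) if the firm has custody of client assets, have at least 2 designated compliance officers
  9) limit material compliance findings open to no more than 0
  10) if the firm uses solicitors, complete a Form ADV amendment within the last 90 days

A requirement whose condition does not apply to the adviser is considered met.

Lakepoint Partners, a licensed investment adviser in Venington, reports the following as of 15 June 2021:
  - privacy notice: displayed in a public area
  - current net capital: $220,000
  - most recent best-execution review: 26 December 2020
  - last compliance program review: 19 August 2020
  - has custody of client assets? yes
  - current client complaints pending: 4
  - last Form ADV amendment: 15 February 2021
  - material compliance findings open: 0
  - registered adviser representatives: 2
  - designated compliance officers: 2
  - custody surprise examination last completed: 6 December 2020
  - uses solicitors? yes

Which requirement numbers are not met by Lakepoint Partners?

1. net capital $220,000 ≥ $210,000 → met
2. best-execution review 171 days ago vs limit 180 → met
3. client complaints pending 4 > 2 → not met
4. compliance program review 300 days ago vs limit 270 → not met
5. privacy notice present → met
6. custody surprise examination 191 days ago vs limit 180 → not met
7. registered adviser representatives 2 < 4 → not met
8. condition 'has custody of client assets' holds; designated compliance officers 2 ≥ 2 → met
9. material compliance findings open 0 ≤ 0 → met
10. condition 'uses solicitors' holds; Form ADV amendment 120 days ago vs limit 90 → not met
Not met: 3, 4, 6, 7, 10

3, 4, 6, 7, 10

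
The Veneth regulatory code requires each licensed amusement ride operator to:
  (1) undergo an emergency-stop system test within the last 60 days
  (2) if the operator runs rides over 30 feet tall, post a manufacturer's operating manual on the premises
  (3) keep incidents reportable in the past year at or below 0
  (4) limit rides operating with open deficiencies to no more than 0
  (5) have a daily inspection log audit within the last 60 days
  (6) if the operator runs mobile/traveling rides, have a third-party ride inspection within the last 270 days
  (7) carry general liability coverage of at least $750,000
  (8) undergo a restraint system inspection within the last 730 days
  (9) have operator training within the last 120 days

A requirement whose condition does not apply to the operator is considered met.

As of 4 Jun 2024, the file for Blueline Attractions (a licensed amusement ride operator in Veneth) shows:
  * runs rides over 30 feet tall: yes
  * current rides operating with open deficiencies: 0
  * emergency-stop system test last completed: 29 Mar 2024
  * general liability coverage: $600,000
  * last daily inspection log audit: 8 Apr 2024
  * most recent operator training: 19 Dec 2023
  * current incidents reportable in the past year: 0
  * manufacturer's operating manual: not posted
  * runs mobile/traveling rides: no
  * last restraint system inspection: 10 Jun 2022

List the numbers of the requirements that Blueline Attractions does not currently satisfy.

1, 2, 7, 9

1. emergency-stop system test 67 days ago vs limit 60 → not met
2. condition 'runs rides over 30 feet tall' holds; manufacturer's operating manual absent → not met
3. incidents reportable in the past year 0 ≤ 0 → met
4. rides operating with open deficiencies 0 ≤ 0 → met
5. daily inspection log audit 57 days ago vs limit 60 → met
6. condition 'runs mobile/traveling rides' does not hold → requirement n/a → met
7. general liability coverage $600,000 < $750,000 → not met
8. restraint system inspection 725 days ago vs limit 730 → met
9. operator training 168 days ago vs limit 120 → not met
Not met: 1, 2, 7, 9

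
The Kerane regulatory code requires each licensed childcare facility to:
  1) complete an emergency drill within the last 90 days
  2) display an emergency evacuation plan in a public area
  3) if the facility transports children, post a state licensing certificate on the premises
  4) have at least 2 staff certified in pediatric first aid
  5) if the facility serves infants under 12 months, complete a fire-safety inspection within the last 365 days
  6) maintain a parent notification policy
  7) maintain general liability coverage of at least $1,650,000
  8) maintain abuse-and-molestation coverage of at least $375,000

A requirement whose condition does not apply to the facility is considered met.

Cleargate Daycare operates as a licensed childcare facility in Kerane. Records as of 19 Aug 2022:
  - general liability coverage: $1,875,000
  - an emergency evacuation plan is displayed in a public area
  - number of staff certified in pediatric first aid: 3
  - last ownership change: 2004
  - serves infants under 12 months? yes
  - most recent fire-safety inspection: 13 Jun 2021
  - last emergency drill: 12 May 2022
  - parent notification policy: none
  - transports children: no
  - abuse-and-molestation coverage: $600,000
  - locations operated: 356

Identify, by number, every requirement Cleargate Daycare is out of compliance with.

1. emergency drill 99 days ago vs limit 90 → not met
2. emergency evacuation plan present → met
3. condition 'transports children' does not hold → requirement n/a → met
4. staff certified in pediatric first aid 3 ≥ 2 → met
5. condition 'serves infants under 12 months' holds; fire-safety inspection 432 days ago vs limit 365 → not met
6. parent notification policy absent → not met
7. general liability coverage $1,875,000 ≥ $1,650,000 → met
8. abuse-and-molestation coverage $600,000 ≥ $375,000 → met
Not met: 1, 5, 6

1, 5, 6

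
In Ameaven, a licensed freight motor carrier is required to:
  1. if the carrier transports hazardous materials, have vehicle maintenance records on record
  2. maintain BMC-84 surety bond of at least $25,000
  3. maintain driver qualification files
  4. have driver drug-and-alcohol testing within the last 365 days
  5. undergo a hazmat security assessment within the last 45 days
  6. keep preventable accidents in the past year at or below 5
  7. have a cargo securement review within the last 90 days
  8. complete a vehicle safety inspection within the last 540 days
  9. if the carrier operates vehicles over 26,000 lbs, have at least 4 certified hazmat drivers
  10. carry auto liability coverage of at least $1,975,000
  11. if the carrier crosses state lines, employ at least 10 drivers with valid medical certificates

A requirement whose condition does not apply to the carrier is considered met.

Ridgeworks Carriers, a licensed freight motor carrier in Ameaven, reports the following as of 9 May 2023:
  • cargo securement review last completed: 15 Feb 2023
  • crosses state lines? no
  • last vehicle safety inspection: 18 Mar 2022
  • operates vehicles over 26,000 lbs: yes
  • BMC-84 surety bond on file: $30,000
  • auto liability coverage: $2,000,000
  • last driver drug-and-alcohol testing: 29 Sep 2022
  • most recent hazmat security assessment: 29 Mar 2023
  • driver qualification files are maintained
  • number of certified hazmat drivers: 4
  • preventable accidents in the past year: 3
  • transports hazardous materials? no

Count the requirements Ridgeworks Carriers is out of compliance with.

0

1. condition 'transports hazardous materials' does not hold → requirement n/a → met
2. BMC-84 surety bond $30,000 ≥ $25,000 → met
3. driver qualification files present → met
4. driver drug-and-alcohol testing 222 days ago vs limit 365 → met
5. hazmat security assessment 41 days ago vs limit 45 → met
6. preventable accidents in the past year 3 ≤ 5 → met
7. cargo securement review 83 days ago vs limit 90 → met
8. vehicle safety inspection 417 days ago vs limit 540 → met
9. condition 'operates vehicles over 26,000 lbs' holds; certified hazmat drivers 4 ≥ 4 → met
10. auto liability coverage $2,000,000 ≥ $1,975,000 → met
11. condition 'crosses state lines' does not hold → requirement n/a → met
Not met: 0 of 11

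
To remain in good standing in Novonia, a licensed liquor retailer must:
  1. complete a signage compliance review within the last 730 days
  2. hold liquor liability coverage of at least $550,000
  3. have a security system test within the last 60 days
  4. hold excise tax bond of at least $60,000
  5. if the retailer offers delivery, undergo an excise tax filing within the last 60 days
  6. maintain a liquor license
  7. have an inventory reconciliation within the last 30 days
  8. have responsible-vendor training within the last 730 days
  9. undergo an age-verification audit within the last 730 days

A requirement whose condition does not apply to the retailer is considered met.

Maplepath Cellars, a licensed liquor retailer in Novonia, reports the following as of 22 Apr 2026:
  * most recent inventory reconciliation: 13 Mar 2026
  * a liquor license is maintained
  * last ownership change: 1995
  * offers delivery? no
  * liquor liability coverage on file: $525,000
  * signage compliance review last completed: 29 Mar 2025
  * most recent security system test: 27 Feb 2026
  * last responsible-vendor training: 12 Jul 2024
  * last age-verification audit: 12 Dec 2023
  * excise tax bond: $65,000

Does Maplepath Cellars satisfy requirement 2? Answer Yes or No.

No

2. liquor liability coverage $525,000 < $550,000 → not met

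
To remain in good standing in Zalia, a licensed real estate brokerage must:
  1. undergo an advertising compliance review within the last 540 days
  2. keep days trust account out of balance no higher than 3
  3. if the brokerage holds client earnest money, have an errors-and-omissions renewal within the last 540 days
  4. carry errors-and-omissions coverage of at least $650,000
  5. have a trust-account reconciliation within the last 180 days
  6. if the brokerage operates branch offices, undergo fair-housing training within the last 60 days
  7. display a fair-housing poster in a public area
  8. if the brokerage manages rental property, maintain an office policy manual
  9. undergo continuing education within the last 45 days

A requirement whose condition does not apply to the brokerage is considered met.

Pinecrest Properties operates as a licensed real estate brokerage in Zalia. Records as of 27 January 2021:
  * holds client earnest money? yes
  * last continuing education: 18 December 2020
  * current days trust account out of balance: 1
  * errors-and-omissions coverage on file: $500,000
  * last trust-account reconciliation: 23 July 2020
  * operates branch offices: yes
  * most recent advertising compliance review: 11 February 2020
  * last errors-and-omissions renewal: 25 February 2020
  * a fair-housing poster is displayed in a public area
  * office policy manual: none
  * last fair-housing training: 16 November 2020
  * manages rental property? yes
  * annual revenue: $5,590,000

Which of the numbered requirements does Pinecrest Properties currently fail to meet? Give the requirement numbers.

4, 5, 6, 8

1. advertising compliance review 351 days ago vs limit 540 → met
2. days trust account out of balance 1 ≤ 3 → met
3. condition 'holds client earnest money' holds; errors-and-omissions renewal 337 days ago vs limit 540 → met
4. errors-and-omissions coverage $500,000 < $650,000 → not met
5. trust-account reconciliation 188 days ago vs limit 180 → not met
6. condition 'operates branch offices' holds; fair-housing training 72 days ago vs limit 60 → not met
7. fair-housing poster present → met
8. condition 'manages rental property' holds; office policy manual absent → not met
9. continuing education 40 days ago vs limit 45 → met
Not met: 4, 5, 6, 8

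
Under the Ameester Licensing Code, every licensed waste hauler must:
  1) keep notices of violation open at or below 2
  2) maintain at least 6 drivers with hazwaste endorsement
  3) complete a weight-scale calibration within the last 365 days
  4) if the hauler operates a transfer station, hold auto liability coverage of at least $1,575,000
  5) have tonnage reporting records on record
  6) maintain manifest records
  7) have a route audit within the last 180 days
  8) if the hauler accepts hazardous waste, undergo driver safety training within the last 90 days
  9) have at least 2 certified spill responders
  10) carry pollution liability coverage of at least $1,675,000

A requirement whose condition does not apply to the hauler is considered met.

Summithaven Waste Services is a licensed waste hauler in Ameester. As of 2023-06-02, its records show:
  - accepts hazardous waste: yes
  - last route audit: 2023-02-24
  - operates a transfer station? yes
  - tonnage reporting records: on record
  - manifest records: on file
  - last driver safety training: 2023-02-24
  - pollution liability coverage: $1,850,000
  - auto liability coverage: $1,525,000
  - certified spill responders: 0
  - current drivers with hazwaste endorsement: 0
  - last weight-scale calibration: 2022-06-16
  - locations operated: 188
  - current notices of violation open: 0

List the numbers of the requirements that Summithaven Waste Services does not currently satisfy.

1. notices of violation open 0 ≤ 2 → met
2. drivers with hazwaste endorsement 0 < 6 → not met
3. weight-scale calibration 351 days ago vs limit 365 → met
4. condition 'operates a transfer station' holds; auto liability coverage $1,525,000 < $1,575,000 → not met
5. tonnage reporting records present → met
6. manifest records present → met
7. route audit 98 days ago vs limit 180 → met
8. condition 'accepts hazardous waste' holds; driver safety training 98 days ago vs limit 90 → not met
9. certified spill responders 0 < 2 → not met
10. pollution liability coverage $1,850,000 ≥ $1,675,000 → met
Not met: 2, 4, 8, 9

2, 4, 8, 9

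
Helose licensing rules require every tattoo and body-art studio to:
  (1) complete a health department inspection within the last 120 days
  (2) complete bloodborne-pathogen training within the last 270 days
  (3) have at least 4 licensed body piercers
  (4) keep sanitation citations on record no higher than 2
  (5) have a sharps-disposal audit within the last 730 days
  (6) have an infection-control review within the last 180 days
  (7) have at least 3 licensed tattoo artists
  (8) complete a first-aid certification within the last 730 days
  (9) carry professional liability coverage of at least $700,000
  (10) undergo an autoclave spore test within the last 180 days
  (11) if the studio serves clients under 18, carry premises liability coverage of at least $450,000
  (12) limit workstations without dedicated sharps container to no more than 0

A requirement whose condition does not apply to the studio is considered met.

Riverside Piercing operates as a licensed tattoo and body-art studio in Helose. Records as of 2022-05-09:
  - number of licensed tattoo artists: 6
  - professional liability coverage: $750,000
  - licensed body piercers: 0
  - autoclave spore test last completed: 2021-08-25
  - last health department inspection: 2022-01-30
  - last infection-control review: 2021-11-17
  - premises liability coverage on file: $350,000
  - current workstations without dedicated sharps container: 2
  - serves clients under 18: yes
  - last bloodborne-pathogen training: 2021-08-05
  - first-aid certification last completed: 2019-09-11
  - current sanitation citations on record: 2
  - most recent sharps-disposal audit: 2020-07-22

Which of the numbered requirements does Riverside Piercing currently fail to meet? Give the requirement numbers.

1. health department inspection 99 days ago vs limit 120 → met
2. bloodborne-pathogen training 277 days ago vs limit 270 → not met
3. licensed body piercers 0 < 4 → not met
4. sanitation citations on record 2 ≤ 2 → met
5. sharps-disposal audit 656 days ago vs limit 730 → met
6. infection-control review 173 days ago vs limit 180 → met
7. licensed tattoo artists 6 ≥ 3 → met
8. first-aid certification 971 days ago vs limit 730 → not met
9. professional liability coverage $750,000 ≥ $700,000 → met
10. autoclave spore test 257 days ago vs limit 180 → not met
11. condition 'serves clients under 18' holds; premises liability coverage $350,000 < $450,000 → not met
12. workstations without dedicated sharps container 2 > 0 → not met
Not met: 2, 3, 8, 10, 11, 12

2, 3, 8, 10, 11, 12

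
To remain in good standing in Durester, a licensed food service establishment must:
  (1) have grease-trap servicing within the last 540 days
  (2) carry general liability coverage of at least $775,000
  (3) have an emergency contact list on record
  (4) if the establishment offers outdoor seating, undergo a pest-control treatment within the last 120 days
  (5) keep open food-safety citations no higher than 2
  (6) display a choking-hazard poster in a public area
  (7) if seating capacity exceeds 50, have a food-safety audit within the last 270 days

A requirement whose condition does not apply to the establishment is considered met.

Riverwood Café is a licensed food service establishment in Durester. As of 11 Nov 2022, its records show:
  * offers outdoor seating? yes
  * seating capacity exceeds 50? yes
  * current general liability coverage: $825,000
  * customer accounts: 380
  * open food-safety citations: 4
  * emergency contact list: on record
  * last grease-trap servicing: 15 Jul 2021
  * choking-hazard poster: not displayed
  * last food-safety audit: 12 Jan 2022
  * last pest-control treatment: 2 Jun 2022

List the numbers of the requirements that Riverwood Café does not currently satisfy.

4, 5, 6, 7

1. grease-trap servicing 484 days ago vs limit 540 → met
2. general liability coverage $825,000 ≥ $775,000 → met
3. emergency contact list present → met
4. condition 'offers outdoor seating' holds; pest-control treatment 162 days ago vs limit 120 → not met
5. open food-safety citations 4 > 2 → not met
6. choking-hazard poster absent → not met
7. condition 'seating capacity exceeds 50' holds; food-safety audit 303 days ago vs limit 270 → not met
Not met: 4, 5, 6, 7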